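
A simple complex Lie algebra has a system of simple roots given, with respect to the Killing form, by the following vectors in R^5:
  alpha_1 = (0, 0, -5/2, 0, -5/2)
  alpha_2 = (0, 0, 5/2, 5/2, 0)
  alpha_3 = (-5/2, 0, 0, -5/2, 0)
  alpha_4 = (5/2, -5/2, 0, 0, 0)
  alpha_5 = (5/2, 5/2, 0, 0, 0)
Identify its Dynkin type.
Compute the Cartan integers a_ij = 2(alpha_i, alpha_j)/(alpha_j, alpha_j); the resulting 5x5 Cartan matrix is
[[2, -1, 0, 0, 0], [-1, 2, -1, 0, 0], [0, -1, 2, -1, -1], [0, 0, -1, 2, 0], [0, 0, -1, 0, 2]].
All simple roots have the same length, so the diagram is simply laced. The associated Dynkin diagram is a chain of 3 nodes with a fork of two nodes at one end (D_5), so the type is D_5 (the algebra so(10)).

type D_5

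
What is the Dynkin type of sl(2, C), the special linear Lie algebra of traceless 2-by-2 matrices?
A_1

This is sl(2), which has dimension 2^2 - 1 = 3 and rank 2 - 1 = 1 (a Cartan subalgebra is the diagonal traceless matrices). In the classification of classical Lie algebras, the special linear algebra sl(n+1) has type A_n; here n = 1, so the Dynkin diagram is a chain of 1 nodes with single edges (A_1). Hence the type is A_1.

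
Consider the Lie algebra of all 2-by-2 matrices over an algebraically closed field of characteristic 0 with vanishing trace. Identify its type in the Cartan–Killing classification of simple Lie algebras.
A1

This is sl(2), which has dimension 2^2 - 1 = 3 and rank 2 - 1 = 1 (a Cartan subalgebra is the diagonal traceless matrices). In the classification of classical Lie algebras, the special linear algebra sl(n+1) has type A_n; here n = 1, so the Dynkin diagram is a chain of 1 nodes with single edges (A_1). Hence the type is A_1.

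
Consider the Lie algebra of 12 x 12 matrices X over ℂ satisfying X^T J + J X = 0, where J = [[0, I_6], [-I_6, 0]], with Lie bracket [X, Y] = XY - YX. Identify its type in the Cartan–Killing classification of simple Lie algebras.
This is sp(12), which has dimension 12(12+1)/2 = 78 and rank 12/2 = 6. In the classification of classical Lie algebras, the symplectic algebra sp(2n) has type C_n; here n = 6, so the Dynkin diagram is a chain of 6 nodes with a double edge at one end; the terminal node there is the unique long simple root (C_6). Hence the type is C_6.

C6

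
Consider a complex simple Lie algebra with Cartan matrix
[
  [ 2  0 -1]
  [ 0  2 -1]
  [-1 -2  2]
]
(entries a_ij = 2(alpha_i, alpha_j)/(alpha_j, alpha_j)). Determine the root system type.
B_3

The matrix has rank 3 with 2's on the diagonal. Reading the off-diagonal entries as Dynkin edges (a single edge where a_ij = a_ji = -1; a double or triple edge where a_ij * a_ji = 2 or 3), the diagram is a chain of 3 nodes with a double edge at one end; the terminal node there is the unique short simple root (B_3). One simple-root ordering that puts it in standard form is (alpha_1, alpha_3, alpha_2). So the algebra is type B_3, i.e. so(7).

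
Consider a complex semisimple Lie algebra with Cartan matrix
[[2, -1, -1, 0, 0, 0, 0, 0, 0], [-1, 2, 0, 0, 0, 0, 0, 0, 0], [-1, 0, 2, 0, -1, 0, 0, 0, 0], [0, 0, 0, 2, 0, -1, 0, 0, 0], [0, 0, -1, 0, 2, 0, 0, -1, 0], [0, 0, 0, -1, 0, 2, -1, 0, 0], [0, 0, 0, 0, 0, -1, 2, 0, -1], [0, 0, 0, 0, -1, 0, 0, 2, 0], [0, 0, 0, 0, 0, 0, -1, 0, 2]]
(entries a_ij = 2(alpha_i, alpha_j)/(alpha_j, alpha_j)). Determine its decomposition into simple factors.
type A_4 ⊕ type A_5

The diagram associated to this matrix has two connected components: the simple roots {alpha_4, alpha_6, alpha_7, alpha_9} form a chain of 4 nodes with single edges (A_4), and {alpha_1, alpha_2, alpha_3, alpha_5, alpha_8} form a chain of 5 nodes with single edges (A_5). A semisimple Lie algebra decomposes uniquely as the direct sum of simple ideals, one per connected component of its Dynkin diagram, so g ≅ A_4 ⊕ A_5 (dimension 24 + 35 = 59).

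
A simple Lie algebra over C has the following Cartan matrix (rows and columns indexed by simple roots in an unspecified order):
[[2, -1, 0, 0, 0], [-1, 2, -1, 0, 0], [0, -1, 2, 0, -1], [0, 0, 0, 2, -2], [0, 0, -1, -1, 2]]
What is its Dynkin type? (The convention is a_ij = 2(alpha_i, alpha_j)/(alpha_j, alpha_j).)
type C_5

The matrix has rank 5 with 2's on the diagonal. Reading the off-diagonal entries as Dynkin edges (a single edge where a_ij = a_ji = -1; a double or triple edge where a_ij * a_ji = 2 or 3), the diagram is a chain of 5 nodes with a double edge at one end; the terminal node there is the unique long simple root (C_5). One simple-root ordering that puts it in standard form is (alpha_1, alpha_2, alpha_3, alpha_5, alpha_4). So the algebra is type C_5, i.e. sp(10).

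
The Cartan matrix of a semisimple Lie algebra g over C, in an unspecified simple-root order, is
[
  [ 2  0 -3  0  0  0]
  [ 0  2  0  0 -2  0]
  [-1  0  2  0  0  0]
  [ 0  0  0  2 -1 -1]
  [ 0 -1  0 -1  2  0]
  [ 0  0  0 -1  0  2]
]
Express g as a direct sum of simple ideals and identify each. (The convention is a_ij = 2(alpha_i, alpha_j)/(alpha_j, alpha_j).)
The diagram associated to this matrix has two connected components: the simple roots {alpha_2, alpha_4, alpha_5, alpha_6} form a chain of 4 nodes with a double edge at one end; the terminal node there is the unique long simple root (C_4), and {alpha_1, alpha_3} form two nodes joined by a triple edge (G_2). A semisimple Lie algebra decomposes uniquely as the direct sum of simple ideals, one per connected component of its Dynkin diagram, so g ≅ C_4 ⊕ G_2 (dimension 36 + 14 = 50).

C_4 + G_2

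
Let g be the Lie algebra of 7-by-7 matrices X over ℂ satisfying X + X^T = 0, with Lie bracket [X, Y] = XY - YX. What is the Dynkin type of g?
B_3

This is so(7) with 7 odd, which has dimension 7(7-1)/2 = 21 and rank (7-1)/2 = 3. In the classification of classical Lie algebras, the orthogonal algebra so(2n+1) in an odd number of variables has type B_n; here n = 3, so the Dynkin diagram is a chain of 3 nodes with a double edge at one end; the terminal node there is the unique short simple root (B_3). Hence the type is B_3.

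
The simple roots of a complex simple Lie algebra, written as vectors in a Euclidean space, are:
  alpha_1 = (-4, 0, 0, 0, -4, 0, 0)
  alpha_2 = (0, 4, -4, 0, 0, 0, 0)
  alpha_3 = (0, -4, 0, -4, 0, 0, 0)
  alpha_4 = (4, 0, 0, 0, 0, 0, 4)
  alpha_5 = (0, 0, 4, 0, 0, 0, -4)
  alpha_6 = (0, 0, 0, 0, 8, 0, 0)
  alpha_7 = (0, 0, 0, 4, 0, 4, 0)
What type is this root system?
type C_7

Compute the Cartan integers a_ij = 2(alpha_i, alpha_j)/(alpha_j, alpha_j); the resulting 7x7 Cartan matrix is
[[2, 0, 0, -1, 0, -1, 0], [0, 2, -1, 0, -1, 0, 0], [0, -1, 2, 0, 0, 0, -1], [-1, 0, 0, 2, -1, 0, 0], [0, -1, 0, -1, 2, 0, 0], [-2, 0, 0, 0, 0, 2, 0], [0, 0, -1, 0, 0, 0, 2]].
The roots have two lengths (squared-length ratio 2:1); the short ones are alpha_{1,2,3,4,5,7}. The associated Dynkin diagram is a chain of 7 nodes with a double edge at one end; the terminal node there is the unique long simple root (C_7), so the type is C_7 (the algebra sp(14)).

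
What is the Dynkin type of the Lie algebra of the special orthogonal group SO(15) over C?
B_7

This is so(15) with 15 odd, which has dimension 15(15-1)/2 = 105 and rank (15-1)/2 = 7. In the classification of classical Lie algebras, the orthogonal algebra so(2n+1) in an odd number of variables has type B_n; here n = 7, so the Dynkin diagram is a chain of 7 nodes with a double edge at one end; the terminal node there is the unique short simple root (B_7). Hence the type is B_7.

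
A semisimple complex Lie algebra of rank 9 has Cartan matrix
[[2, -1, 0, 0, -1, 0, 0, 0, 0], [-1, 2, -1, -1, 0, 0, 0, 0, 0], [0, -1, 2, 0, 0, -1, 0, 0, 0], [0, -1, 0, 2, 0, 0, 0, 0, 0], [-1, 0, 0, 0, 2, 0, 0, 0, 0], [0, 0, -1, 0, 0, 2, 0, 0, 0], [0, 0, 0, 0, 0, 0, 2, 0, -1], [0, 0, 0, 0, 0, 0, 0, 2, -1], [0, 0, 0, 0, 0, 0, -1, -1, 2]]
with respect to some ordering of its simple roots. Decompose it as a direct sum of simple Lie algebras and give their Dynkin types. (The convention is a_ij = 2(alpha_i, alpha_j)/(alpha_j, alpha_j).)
A_3 (sl(4)) + E_6

The diagram associated to this matrix has two connected components: the simple roots {alpha_7, alpha_8, alpha_9} form a chain of 3 nodes with single edges (A_3), and {alpha_1, alpha_2, alpha_3, alpha_4, alpha_5, alpha_6} form a chain of 5 nodes with one extra node attached to the third node from one end (E_6). A semisimple Lie algebra decomposes uniquely as the direct sum of simple ideals, one per connected component of its Dynkin diagram, so g ≅ A_3 ⊕ E_6 (dimension 15 + 78 = 93).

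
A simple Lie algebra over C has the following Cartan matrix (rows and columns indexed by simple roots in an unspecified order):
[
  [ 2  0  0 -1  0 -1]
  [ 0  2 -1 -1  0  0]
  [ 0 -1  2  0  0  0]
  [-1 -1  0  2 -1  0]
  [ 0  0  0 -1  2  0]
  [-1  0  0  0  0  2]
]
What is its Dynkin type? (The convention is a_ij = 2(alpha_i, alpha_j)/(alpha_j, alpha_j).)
The matrix has rank 6 with 2's on the diagonal. Reading the off-diagonal entries as Dynkin edges (a single edge where a_ij = a_ji = -1; a double or triple edge where a_ij * a_ji = 2 or 3), the diagram is a chain of 5 nodes with one extra node attached to the third node from one end (E_6). One simple-root ordering that puts it in standard form is (alpha_6, alpha_5, alpha_1, alpha_4, alpha_2, alpha_3). So the algebra is type E_6.

E6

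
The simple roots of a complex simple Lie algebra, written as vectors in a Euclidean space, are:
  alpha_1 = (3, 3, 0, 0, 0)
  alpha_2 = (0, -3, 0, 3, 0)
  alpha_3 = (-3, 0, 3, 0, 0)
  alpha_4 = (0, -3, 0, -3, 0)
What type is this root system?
D4

Compute the Cartan integers a_ij = 2(alpha_i, alpha_j)/(alpha_j, alpha_j); the resulting 4x4 Cartan matrix is
[[2, -1, -1, -1], [-1, 2, 0, 0], [-1, 0, 2, 0], [-1, 0, 0, 2]].
All simple roots have the same length, so the diagram is simply laced. The associated Dynkin diagram is a chain of 2 nodes with a fork of two nodes at one end (D_4), so the type is D_4 (the algebra so(8)).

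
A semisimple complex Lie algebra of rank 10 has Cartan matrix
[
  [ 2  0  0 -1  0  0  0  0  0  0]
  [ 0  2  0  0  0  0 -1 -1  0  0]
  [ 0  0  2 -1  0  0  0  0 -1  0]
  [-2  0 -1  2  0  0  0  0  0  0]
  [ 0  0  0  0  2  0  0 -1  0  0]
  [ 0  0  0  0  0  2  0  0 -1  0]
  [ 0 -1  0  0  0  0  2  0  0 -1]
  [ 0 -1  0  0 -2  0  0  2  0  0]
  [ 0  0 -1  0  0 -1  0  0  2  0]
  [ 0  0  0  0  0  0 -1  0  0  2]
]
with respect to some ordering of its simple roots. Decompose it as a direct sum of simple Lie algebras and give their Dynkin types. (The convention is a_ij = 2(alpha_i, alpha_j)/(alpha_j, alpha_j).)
The diagram associated to this matrix has two connected components: the simple roots {alpha_1, alpha_3, alpha_4, alpha_6, alpha_9} form a chain of 5 nodes with a double edge at one end; the terminal node there is the unique short simple root (B_5), and {alpha_2, alpha_5, alpha_7, alpha_8, alpha_10} form a chain of 5 nodes with a double edge at one end; the terminal node there is the unique short simple root (B_5). A semisimple Lie algebra decomposes uniquely as the direct sum of simple ideals, one per connected component of its Dynkin diagram, so g ≅ B_5 ⊕ B_5 (dimension 55 + 55 = 110).

type B_5 ⊕ type B_5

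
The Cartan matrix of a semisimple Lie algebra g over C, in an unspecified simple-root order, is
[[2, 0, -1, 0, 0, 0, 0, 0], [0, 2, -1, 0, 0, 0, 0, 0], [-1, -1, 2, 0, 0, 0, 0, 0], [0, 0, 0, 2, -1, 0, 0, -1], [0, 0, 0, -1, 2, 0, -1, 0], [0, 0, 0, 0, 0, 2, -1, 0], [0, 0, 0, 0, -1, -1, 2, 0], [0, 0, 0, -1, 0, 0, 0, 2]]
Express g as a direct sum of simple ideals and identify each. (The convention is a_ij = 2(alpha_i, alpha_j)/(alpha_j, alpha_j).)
A_3 (sl(4)) + A_5 (sl(6))

The diagram associated to this matrix has two connected components: the simple roots {alpha_1, alpha_2, alpha_3} form a chain of 3 nodes with single edges (A_3), and {alpha_4, alpha_5, alpha_6, alpha_7, alpha_8} form a chain of 5 nodes with single edges (A_5). A semisimple Lie algebra decomposes uniquely as the direct sum of simple ideals, one per connected component of its Dynkin diagram, so g ≅ A_3 ⊕ A_5 (dimension 15 + 35 = 50).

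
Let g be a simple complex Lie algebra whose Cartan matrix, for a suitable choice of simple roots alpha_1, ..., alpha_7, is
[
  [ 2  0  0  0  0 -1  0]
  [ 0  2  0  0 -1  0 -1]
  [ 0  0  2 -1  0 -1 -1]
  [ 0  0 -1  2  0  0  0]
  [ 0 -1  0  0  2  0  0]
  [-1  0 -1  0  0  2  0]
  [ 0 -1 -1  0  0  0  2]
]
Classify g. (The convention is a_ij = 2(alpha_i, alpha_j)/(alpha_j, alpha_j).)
The matrix has rank 7 with 2's on the diagonal. Reading the off-diagonal entries as Dynkin edges (a single edge where a_ij = a_ji = -1; a double or triple edge where a_ij * a_ji = 2 or 3), the diagram is a chain of 6 nodes with one extra node attached to the third node from one end (E_7). One simple-root ordering that puts it in standard form is (alpha_1, alpha_4, alpha_6, alpha_3, alpha_7, alpha_2, alpha_5). So the algebra is type E_7.

E_7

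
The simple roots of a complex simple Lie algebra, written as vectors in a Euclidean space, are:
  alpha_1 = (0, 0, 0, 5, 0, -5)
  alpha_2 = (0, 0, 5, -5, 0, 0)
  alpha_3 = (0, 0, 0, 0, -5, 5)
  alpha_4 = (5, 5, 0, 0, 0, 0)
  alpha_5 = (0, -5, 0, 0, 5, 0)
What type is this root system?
Compute the Cartan integers a_ij = 2(alpha_i, alpha_j)/(alpha_j, alpha_j); the resulting 5x5 Cartan matrix is
[[2, -1, -1, 0, 0], [-1, 2, 0, 0, 0], [-1, 0, 2, 0, -1], [0, 0, 0, 2, -1], [0, 0, -1, -1, 2]].
All simple roots have the same length, so the diagram is simply laced. The associated Dynkin diagram is a chain of 5 nodes with single edges (A_5), so the type is A_5 (the algebra sl(6)).

type A_5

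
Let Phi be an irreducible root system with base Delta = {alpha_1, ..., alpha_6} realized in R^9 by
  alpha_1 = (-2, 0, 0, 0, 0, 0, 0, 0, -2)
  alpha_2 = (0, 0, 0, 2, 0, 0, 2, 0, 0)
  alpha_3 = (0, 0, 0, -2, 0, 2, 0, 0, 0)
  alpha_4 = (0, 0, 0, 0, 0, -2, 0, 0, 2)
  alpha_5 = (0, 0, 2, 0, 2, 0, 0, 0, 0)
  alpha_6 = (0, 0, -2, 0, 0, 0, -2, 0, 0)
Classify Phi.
Compute the Cartan integers a_ij = 2(alpha_i, alpha_j)/(alpha_j, alpha_j); the resulting 6x6 Cartan matrix is
[[2, 0, 0, -1, 0, 0], [0, 2, -1, 0, 0, -1], [0, -1, 2, -1, 0, 0], [-1, 0, -1, 2, 0, 0], [0, 0, 0, 0, 2, -1], [0, -1, 0, 0, -1, 2]].
All simple roots have the same length, so the diagram is simply laced. The associated Dynkin diagram is a chain of 6 nodes with single edges (A_6), so the type is A_6 (the algebra sl(7)).

A6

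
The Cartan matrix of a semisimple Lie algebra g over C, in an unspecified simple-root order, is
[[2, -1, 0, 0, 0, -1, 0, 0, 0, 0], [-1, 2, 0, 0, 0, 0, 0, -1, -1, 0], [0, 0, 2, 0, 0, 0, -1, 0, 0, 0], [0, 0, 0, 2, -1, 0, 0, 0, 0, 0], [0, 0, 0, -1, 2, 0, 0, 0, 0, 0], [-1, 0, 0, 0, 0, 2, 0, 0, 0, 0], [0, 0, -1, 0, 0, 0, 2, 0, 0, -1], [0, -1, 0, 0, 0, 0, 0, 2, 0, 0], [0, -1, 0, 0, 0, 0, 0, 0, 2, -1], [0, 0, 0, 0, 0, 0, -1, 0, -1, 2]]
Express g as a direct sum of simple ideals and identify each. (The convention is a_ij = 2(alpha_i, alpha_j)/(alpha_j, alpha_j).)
The diagram associated to this matrix has two connected components: the simple roots {alpha_4, alpha_5} form a chain of 2 nodes with single edges (A_2), and {alpha_1, alpha_2, alpha_3, alpha_6, alpha_7, alpha_8, alpha_9, alpha_10} form a chain of 7 nodes with one extra node attached to the third node from one end (E_8). A semisimple Lie algebra decomposes uniquely as the direct sum of simple ideals, one per connected component of its Dynkin diagram, so g ≅ A_2 ⊕ E_8 (dimension 8 + 248 = 256).

A_2 ⊕ E_8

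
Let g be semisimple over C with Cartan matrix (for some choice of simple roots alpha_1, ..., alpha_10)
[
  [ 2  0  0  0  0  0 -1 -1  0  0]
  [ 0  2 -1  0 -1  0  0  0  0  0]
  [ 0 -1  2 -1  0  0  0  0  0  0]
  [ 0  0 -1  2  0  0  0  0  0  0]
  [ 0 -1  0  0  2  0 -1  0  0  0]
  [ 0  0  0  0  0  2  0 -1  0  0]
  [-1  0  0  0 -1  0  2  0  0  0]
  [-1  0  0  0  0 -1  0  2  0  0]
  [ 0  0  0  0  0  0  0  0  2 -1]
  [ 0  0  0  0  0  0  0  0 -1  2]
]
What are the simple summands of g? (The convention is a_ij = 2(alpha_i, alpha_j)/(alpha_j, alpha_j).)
A_2 ⊕ A_8

The diagram associated to this matrix has two connected components: the simple roots {alpha_9, alpha_10} form a chain of 2 nodes with single edges (A_2), and {alpha_1, alpha_2, alpha_3, alpha_4, alpha_5, alpha_6, alpha_7, alpha_8} form a chain of 8 nodes with single edges (A_8). A semisimple Lie algebra decomposes uniquely as the direct sum of simple ideals, one per connected component of its Dynkin diagram, so g ≅ A_2 ⊕ A_8 (dimension 8 + 80 = 88).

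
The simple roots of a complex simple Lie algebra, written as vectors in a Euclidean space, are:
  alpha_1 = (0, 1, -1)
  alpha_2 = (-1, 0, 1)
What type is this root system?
Compute the Cartan integers a_ij = 2(alpha_i, alpha_j)/(alpha_j, alpha_j); the resulting 2x2 Cartan matrix is
[[2, -1], [-1, 2]].
All simple roots have the same length, so the diagram is simply laced. The associated Dynkin diagram is a chain of 2 nodes with single edges (A_2), so the type is A_2 (the algebra sl(3)).

A2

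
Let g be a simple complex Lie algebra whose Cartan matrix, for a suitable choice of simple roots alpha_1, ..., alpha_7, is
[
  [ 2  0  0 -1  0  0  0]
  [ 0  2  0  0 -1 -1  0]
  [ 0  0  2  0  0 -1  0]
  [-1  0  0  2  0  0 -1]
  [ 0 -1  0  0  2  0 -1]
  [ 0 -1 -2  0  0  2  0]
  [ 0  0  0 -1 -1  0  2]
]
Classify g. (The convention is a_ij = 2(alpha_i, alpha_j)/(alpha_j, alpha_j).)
B7

The matrix has rank 7 with 2's on the diagonal. Reading the off-diagonal entries as Dynkin edges (a single edge where a_ij = a_ji = -1; a double or triple edge where a_ij * a_ji = 2 or 3), the diagram is a chain of 7 nodes with a double edge at one end; the terminal node there is the unique short simple root (B_7). One simple-root ordering that puts it in standard form is (alpha_1, alpha_4, alpha_7, alpha_5, alpha_2, alpha_6, alpha_3). So the algebra is type B_7, i.e. so(15).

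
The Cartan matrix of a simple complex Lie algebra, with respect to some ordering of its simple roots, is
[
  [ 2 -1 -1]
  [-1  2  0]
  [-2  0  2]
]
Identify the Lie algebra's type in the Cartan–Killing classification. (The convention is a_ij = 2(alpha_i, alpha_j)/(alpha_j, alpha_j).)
The matrix has rank 3 with 2's on the diagonal. Reading the off-diagonal entries as Dynkin edges (a single edge where a_ij = a_ji = -1; a double or triple edge where a_ij * a_ji = 2 or 3), the diagram is a chain of 3 nodes with a double edge at one end; the terminal node there is the unique long simple root (C_3). One simple-root ordering that puts it in standard form is (alpha_2, alpha_1, alpha_3). So the algebra is type C_3, i.e. sp(6).

C_3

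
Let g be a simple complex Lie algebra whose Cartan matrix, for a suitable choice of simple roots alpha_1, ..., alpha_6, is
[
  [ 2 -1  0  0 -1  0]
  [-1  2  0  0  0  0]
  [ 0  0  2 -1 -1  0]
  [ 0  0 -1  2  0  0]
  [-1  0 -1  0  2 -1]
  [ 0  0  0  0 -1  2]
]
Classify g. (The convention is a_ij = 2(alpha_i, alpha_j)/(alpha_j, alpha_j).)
The matrix has rank 6 with 2's on the diagonal. Reading the off-diagonal entries as Dynkin edges (a single edge where a_ij = a_ji = -1; a double or triple edge where a_ij * a_ji = 2 or 3), the diagram is a chain of 5 nodes with one extra node attached to the third node from one end (E_6). One simple-root ordering that puts it in standard form is (alpha_2, alpha_6, alpha_1, alpha_5, alpha_3, alpha_4). So the algebra is type E_6.

type E_6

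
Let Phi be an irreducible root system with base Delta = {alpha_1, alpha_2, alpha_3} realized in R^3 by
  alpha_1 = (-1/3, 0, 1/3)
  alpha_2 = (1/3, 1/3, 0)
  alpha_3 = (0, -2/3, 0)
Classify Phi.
C_3

Compute the Cartan integers a_ij = 2(alpha_i, alpha_j)/(alpha_j, alpha_j); the resulting 3x3 Cartan matrix is
[[2, -1, 0], [-1, 2, -1], [0, -2, 2]].
The roots have two lengths (squared-length ratio 2:1); the short ones are alpha_{1,2}. The associated Dynkin diagram is a chain of 3 nodes with a double edge at one end; the terminal node there is the unique long simple root (C_3), so the type is C_3 (the algebra sp(6)).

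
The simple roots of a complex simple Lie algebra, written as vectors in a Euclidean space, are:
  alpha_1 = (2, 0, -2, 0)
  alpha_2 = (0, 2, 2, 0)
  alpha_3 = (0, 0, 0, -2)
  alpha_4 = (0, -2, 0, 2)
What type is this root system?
Compute the Cartan integers a_ij = 2(alpha_i, alpha_j)/(alpha_j, alpha_j); the resulting 4x4 Cartan matrix is
[[2, -1, 0, 0], [-1, 2, 0, -1], [0, 0, 2, -1], [0, -1, -2, 2]].
The roots have two lengths (squared-length ratio 2:1); the short ones are alpha_{3}. The associated Dynkin diagram is a chain of 4 nodes with a double edge at one end; the terminal node there is the unique short simple root (B_4), so the type is B_4 (the algebra so(9)).

type B_4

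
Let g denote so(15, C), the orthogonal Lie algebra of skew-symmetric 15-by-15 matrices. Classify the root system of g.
This is so(15) with 15 odd, which has dimension 15(15-1)/2 = 105 and rank (15-1)/2 = 7. In the classification of classical Lie algebras, the orthogonal algebra so(2n+1) in an odd number of variables has type B_n; here n = 7, so the Dynkin diagram is a chain of 7 nodes with a double edge at one end; the terminal node there is the unique short simple root (B_7). Hence the type is B_7.

type B_7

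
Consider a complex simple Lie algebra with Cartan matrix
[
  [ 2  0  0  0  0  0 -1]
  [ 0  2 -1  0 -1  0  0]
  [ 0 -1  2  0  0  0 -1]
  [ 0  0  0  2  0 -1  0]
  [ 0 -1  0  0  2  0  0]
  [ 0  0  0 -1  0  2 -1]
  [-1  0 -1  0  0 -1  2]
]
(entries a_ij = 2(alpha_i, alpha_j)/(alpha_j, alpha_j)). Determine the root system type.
The matrix has rank 7 with 2's on the diagonal. Reading the off-diagonal entries as Dynkin edges (a single edge where a_ij = a_ji = -1; a double or triple edge where a_ij * a_ji = 2 or 3), the diagram is a chain of 6 nodes with one extra node attached to the third node from one end (E_7). One simple-root ordering that puts it in standard form is (alpha_4, alpha_1, alpha_6, alpha_7, alpha_3, alpha_2, alpha_5). So the algebra is type E_7.

E_7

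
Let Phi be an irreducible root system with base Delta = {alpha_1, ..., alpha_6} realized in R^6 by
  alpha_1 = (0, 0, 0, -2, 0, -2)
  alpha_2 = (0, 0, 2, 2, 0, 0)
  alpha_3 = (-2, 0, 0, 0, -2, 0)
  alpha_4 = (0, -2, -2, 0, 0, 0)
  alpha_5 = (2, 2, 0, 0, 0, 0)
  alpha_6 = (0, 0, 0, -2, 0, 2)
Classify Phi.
D6

Compute the Cartan integers a_ij = 2(alpha_i, alpha_j)/(alpha_j, alpha_j); the resulting 6x6 Cartan matrix is
[[2, -1, 0, 0, 0, 0], [-1, 2, 0, -1, 0, -1], [0, 0, 2, 0, -1, 0], [0, -1, 0, 2, -1, 0], [0, 0, -1, -1, 2, 0], [0, -1, 0, 0, 0, 2]].
All simple roots have the same length, so the diagram is simply laced. The associated Dynkin diagram is a chain of 4 nodes with a fork of two nodes at one end (D_6), so the type is D_6 (the algebra so(12)).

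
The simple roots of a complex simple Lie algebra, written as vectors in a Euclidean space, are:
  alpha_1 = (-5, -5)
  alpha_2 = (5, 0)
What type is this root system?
B2

Compute the Cartan integers a_ij = 2(alpha_i, alpha_j)/(alpha_j, alpha_j); the resulting 2x2 Cartan matrix is
[[2, -2], [-1, 2]].
The roots have two lengths (squared-length ratio 2:1); the short ones are alpha_{2}. The associated Dynkin diagram is a chain of 2 nodes with a double edge at one end; the terminal node there is the unique short simple root (B_2), so the type is B_2 (the algebra so(5)).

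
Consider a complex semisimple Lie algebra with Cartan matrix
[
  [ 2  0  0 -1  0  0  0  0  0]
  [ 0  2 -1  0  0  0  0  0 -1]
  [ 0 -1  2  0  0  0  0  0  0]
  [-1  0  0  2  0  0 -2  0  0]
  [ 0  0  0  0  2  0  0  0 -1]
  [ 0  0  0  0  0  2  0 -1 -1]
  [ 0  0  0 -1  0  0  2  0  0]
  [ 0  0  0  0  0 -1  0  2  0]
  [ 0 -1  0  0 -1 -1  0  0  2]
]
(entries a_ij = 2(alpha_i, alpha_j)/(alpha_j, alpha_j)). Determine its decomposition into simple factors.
The diagram associated to this matrix has two connected components: the simple roots {alpha_1, alpha_4, alpha_7} form a chain of 3 nodes with a double edge at one end; the terminal node there is the unique short simple root (B_3), and {alpha_2, alpha_3, alpha_5, alpha_6, alpha_8, alpha_9} form a chain of 5 nodes with one extra node attached to the third node from one end (E_6). A semisimple Lie algebra decomposes uniquely as the direct sum of simple ideals, one per connected component of its Dynkin diagram, so g ≅ B_3 ⊕ E_6 (dimension 21 + 78 = 99).

type B_3 + type E_6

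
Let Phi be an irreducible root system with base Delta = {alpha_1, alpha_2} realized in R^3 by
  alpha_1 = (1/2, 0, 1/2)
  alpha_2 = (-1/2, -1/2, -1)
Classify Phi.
Compute the Cartan integers a_ij = 2(alpha_i, alpha_j)/(alpha_j, alpha_j); the resulting 2x2 Cartan matrix is
[[2, -1], [-3, 2]].
The roots have two lengths (squared-length ratio 3:1); the short ones are alpha_{1}. The associated Dynkin diagram is two nodes joined by a triple edge (G_2), so the type is G_2.

G_2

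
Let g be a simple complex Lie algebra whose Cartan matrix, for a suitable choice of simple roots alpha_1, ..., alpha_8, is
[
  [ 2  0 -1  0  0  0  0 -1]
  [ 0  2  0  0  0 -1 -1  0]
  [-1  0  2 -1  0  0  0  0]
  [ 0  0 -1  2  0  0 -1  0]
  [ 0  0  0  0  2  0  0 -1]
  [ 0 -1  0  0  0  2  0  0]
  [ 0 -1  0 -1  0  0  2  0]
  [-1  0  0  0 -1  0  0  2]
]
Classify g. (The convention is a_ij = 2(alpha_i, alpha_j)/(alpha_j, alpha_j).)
The matrix has rank 8 with 2's on the diagonal. Reading the off-diagonal entries as Dynkin edges (a single edge where a_ij = a_ji = -1; a double or triple edge where a_ij * a_ji = 2 or 3), the diagram is a chain of 8 nodes with single edges (A_8). One simple-root ordering that puts it in standard form is (alpha_6, alpha_2, alpha_7, alpha_4, alpha_3, alpha_1, alpha_8, alpha_5). So the algebra is type A_8, i.e. sl(9).

A_8 (sl(9))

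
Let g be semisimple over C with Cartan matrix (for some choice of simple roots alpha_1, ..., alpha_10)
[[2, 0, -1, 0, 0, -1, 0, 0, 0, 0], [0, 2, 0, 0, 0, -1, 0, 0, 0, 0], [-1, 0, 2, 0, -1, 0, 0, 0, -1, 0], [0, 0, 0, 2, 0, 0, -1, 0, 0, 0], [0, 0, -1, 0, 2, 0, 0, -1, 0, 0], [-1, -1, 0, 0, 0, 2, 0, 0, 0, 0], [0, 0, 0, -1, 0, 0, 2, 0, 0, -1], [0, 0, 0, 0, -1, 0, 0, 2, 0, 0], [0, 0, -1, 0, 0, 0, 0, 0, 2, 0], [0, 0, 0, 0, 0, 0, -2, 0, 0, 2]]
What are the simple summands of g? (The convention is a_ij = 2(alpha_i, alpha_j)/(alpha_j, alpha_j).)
C_3 ⊕ E_7

The diagram associated to this matrix has two connected components: the simple roots {alpha_4, alpha_7, alpha_10} form a chain of 3 nodes with a double edge at one end; the terminal node there is the unique long simple root (C_3), and {alpha_1, alpha_2, alpha_3, alpha_5, alpha_6, alpha_8, alpha_9} form a chain of 6 nodes with one extra node attached to the third node from one end (E_7). A semisimple Lie algebra decomposes uniquely as the direct sum of simple ideals, one per connected component of its Dynkin diagram, so g ≅ C_3 ⊕ E_7 (dimension 21 + 133 = 154).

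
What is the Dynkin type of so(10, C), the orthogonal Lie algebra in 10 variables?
This is so(10) with 10 even, which has dimension 10(10-1)/2 = 45 and rank 10/2 = 5. In the classification of classical Lie algebras, the orthogonal algebra so(2n) in an even number of variables has type D_n; here n = 5, so the Dynkin diagram is a chain of 3 nodes with a fork of two nodes at one end (D_5). Hence the type is D_5.

D5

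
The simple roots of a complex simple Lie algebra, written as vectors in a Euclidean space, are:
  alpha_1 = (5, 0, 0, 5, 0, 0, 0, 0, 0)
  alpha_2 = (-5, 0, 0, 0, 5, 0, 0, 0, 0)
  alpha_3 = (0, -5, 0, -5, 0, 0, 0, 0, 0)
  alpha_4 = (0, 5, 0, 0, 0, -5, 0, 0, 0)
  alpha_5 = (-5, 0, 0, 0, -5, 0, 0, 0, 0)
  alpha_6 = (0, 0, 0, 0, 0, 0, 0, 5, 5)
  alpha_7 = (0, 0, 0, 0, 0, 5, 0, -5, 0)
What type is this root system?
D_7

Compute the Cartan integers a_ij = 2(alpha_i, alpha_j)/(alpha_j, alpha_j); the resulting 7x7 Cartan matrix is
[[2, -1, -1, 0, -1, 0, 0], [-1, 2, 0, 0, 0, 0, 0], [-1, 0, 2, -1, 0, 0, 0], [0, 0, -1, 2, 0, 0, -1], [-1, 0, 0, 0, 2, 0, 0], [0, 0, 0, 0, 0, 2, -1], [0, 0, 0, -1, 0, -1, 2]].
All simple roots have the same length, so the diagram is simply laced. The associated Dynkin diagram is a chain of 5 nodes with a fork of two nodes at one end (D_7), so the type is D_7 (the algebra so(14)).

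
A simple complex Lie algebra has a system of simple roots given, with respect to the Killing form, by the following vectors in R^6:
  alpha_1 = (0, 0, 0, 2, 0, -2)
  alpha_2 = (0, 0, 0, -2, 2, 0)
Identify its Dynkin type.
Compute the Cartan integers a_ij = 2(alpha_i, alpha_j)/(alpha_j, alpha_j); the resulting 2x2 Cartan matrix is
[[2, -1], [-1, 2]].
All simple roots have the same length, so the diagram is simply laced. The associated Dynkin diagram is a chain of 2 nodes with single edges (A_2), so the type is A_2 (the algebra sl(3)).

type A_2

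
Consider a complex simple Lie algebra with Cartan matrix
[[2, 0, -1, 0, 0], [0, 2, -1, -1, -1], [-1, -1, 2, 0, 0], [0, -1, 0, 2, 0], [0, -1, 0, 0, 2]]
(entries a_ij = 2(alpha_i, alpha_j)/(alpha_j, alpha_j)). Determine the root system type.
The matrix has rank 5 with 2's on the diagonal. Reading the off-diagonal entries as Dynkin edges (a single edge where a_ij = a_ji = -1; a double or triple edge where a_ij * a_ji = 2 or 3), the diagram is a chain of 3 nodes with a fork of two nodes at one end (D_5). One simple-root ordering that puts it in standard form is (alpha_1, alpha_3, alpha_2, alpha_5, alpha_4). So the algebra is type D_5, i.e. so(10).

D_5 (so(10))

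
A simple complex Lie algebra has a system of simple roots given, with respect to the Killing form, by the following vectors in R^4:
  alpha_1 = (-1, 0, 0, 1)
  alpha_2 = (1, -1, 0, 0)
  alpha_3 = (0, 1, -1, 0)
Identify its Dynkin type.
A_3 (sl(4))

Compute the Cartan integers a_ij = 2(alpha_i, alpha_j)/(alpha_j, alpha_j); the resulting 3x3 Cartan matrix is
[[2, -1, 0], [-1, 2, -1], [0, -1, 2]].
All simple roots have the same length, so the diagram is simply laced. The associated Dynkin diagram is a chain of 3 nodes with single edges (A_3), so the type is A_3 (the algebra sl(4)).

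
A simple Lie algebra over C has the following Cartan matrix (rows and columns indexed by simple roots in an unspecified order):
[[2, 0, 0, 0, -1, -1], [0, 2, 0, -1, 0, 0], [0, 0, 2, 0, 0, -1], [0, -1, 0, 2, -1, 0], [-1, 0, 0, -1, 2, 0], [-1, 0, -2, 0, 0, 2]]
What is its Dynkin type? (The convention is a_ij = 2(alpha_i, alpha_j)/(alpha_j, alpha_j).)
B_6

The matrix has rank 6 with 2's on the diagonal. Reading the off-diagonal entries as Dynkin edges (a single edge where a_ij = a_ji = -1; a double or triple edge where a_ij * a_ji = 2 or 3), the diagram is a chain of 6 nodes with a double edge at one end; the terminal node there is the unique short simple root (B_6). One simple-root ordering that puts it in standard form is (alpha_2, alpha_4, alpha_5, alpha_1, alpha_6, alpha_3). So the algebra is type B_6, i.e. so(13).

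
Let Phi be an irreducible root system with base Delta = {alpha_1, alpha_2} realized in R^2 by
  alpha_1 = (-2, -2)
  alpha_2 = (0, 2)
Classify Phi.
B_2 (so(5))

Compute the Cartan integers a_ij = 2(alpha_i, alpha_j)/(alpha_j, alpha_j); the resulting 2x2 Cartan matrix is
[[2, -2], [-1, 2]].
The roots have two lengths (squared-length ratio 2:1); the short ones are alpha_{2}. The associated Dynkin diagram is a chain of 2 nodes with a double edge at one end; the terminal node there is the unique short simple root (B_2), so the type is B_2 (the algebra so(5)).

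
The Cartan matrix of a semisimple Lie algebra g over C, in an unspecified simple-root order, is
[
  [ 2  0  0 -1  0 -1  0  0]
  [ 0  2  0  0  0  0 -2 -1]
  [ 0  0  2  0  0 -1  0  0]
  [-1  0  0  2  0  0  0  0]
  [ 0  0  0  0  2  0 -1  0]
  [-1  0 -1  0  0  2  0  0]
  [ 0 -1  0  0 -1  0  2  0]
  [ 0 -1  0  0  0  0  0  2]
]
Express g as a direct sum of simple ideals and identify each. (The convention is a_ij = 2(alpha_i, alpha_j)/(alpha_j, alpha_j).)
A_4 + F_4

The diagram associated to this matrix has two connected components: the simple roots {alpha_1, alpha_3, alpha_4, alpha_6} form a chain of 4 nodes with single edges (A_4), and {alpha_2, alpha_5, alpha_7, alpha_8} form a chain of 4 nodes with a double edge between the middle two (F_4). A semisimple Lie algebra decomposes uniquely as the direct sum of simple ideals, one per connected component of its Dynkin diagram, so g ≅ A_4 ⊕ F_4 (dimension 24 + 52 = 76).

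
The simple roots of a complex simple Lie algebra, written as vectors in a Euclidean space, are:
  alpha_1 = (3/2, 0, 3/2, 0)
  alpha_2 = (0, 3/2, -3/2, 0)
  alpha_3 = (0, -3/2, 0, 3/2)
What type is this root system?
Compute the Cartan integers a_ij = 2(alpha_i, alpha_j)/(alpha_j, alpha_j); the resulting 3x3 Cartan matrix is
[[2, -1, 0], [-1, 2, -1], [0, -1, 2]].
All simple roots have the same length, so the diagram is simply laced. The associated Dynkin diagram is a chain of 3 nodes with single edges (A_3), so the type is A_3 (the algebra sl(4)).

A_3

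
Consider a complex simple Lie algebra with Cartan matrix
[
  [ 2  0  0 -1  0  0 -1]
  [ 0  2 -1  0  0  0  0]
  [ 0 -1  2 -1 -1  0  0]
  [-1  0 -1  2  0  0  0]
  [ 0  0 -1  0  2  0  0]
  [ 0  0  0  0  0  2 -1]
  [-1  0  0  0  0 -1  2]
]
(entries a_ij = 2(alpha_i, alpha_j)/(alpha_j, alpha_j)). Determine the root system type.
The matrix has rank 7 with 2's on the diagonal. Reading the off-diagonal entries as Dynkin edges (a single edge where a_ij = a_ji = -1; a double or triple edge where a_ij * a_ji = 2 or 3), the diagram is a chain of 5 nodes with a fork of two nodes at one end (D_7). One simple-root ordering that puts it in standard form is (alpha_6, alpha_7, alpha_1, alpha_4, alpha_3, alpha_2, alpha_5). So the algebra is type D_7, i.e. so(14).

D_7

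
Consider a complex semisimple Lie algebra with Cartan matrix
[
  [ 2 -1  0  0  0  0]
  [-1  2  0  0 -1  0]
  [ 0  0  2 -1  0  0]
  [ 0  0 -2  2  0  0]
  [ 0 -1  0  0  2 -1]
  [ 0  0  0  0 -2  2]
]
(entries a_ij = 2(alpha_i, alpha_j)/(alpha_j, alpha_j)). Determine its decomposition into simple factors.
B2 ⊕ C4

The diagram associated to this matrix has two connected components: the simple roots {alpha_3, alpha_4} form a chain of 2 nodes with a double edge at one end; the terminal node there is the unique short simple root (B_2), and {alpha_1, alpha_2, alpha_5, alpha_6} form a chain of 4 nodes with a double edge at one end; the terminal node there is the unique long simple root (C_4). A semisimple Lie algebra decomposes uniquely as the direct sum of simple ideals, one per connected component of its Dynkin diagram, so g ≅ B_2 ⊕ C_4 (dimension 10 + 36 = 46).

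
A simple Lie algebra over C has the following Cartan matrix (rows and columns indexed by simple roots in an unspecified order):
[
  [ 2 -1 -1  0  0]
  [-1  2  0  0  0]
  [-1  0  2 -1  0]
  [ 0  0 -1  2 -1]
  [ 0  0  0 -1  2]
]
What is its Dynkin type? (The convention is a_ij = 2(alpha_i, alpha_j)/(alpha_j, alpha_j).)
The matrix has rank 5 with 2's on the diagonal. Reading the off-diagonal entries as Dynkin edges (a single edge where a_ij = a_ji = -1; a double or triple edge where a_ij * a_ji = 2 or 3), the diagram is a chain of 5 nodes with single edges (A_5). One simple-root ordering that puts it in standard form is (alpha_5, alpha_4, alpha_3, alpha_1, alpha_2). So the algebra is type A_5, i.e. sl(6).

A5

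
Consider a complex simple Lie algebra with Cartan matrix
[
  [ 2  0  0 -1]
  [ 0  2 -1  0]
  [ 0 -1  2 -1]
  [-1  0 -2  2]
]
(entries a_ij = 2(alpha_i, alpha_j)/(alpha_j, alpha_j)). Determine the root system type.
The matrix has rank 4 with 2's on the diagonal. Reading the off-diagonal entries as Dynkin edges (a single edge where a_ij = a_ji = -1; a double or triple edge where a_ij * a_ji = 2 or 3), the diagram is a chain of 4 nodes with a double edge between the middle two (F_4). One simple-root ordering that puts it in standard form is (alpha_1, alpha_4, alpha_3, alpha_2). So the algebra is type F_4.

F_4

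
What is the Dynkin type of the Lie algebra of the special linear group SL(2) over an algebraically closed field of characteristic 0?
A_1 (sl(2))

This is sl(2), which has dimension 2^2 - 1 = 3 and rank 2 - 1 = 1 (a Cartan subalgebra is the diagonal traceless matrices). In the classification of classical Lie algebras, the special linear algebra sl(n+1) has type A_n; here n = 1, so the Dynkin diagram is a chain of 1 nodes with single edges (A_1). Hence the type is A_1.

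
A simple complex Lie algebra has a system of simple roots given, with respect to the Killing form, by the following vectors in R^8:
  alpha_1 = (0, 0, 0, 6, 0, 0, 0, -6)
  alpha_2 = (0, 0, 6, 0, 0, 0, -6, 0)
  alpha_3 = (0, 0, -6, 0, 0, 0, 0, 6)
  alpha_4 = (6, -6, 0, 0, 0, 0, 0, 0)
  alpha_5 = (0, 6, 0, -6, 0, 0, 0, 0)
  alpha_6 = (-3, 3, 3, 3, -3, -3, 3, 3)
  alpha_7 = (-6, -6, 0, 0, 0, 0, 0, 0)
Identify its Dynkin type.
E_7

Compute the Cartan integers a_ij = 2(alpha_i, alpha_j)/(alpha_j, alpha_j); the resulting 7x7 Cartan matrix is
[[2, 0, -1, 0, -1, 0, 0], [0, 2, -1, 0, 0, 0, 0], [-1, -1, 2, 0, 0, 0, 0], [0, 0, 0, 2, -1, -1, 0], [-1, 0, 0, -1, 2, 0, -1], [0, 0, 0, -1, 0, 2, 0], [0, 0, 0, 0, -1, 0, 2]].
All simple roots have the same length, so the diagram is simply laced. The associated Dynkin diagram is a chain of 6 nodes with one extra node attached to the third node from one end (E_7), so the type is E_7.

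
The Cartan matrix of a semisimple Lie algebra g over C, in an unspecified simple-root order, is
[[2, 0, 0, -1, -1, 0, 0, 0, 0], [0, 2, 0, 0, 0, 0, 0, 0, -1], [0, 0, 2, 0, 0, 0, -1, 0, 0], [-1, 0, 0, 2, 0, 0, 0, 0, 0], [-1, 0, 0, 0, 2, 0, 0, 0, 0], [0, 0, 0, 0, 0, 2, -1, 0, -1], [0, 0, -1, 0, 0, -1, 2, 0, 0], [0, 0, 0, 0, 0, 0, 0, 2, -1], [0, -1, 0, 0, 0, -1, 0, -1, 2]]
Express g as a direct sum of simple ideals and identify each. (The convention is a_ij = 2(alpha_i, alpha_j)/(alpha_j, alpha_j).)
The diagram associated to this matrix has two connected components: the simple roots {alpha_1, alpha_4, alpha_5} form a chain of 3 nodes with single edges (A_3), and {alpha_2, alpha_3, alpha_6, alpha_7, alpha_8, alpha_9} form a chain of 4 nodes with a fork of two nodes at one end (D_6). A semisimple Lie algebra decomposes uniquely as the direct sum of simple ideals, one per connected component of its Dynkin diagram, so g ≅ A_3 ⊕ D_6 (dimension 15 + 66 = 81).

A3 ⊕ D6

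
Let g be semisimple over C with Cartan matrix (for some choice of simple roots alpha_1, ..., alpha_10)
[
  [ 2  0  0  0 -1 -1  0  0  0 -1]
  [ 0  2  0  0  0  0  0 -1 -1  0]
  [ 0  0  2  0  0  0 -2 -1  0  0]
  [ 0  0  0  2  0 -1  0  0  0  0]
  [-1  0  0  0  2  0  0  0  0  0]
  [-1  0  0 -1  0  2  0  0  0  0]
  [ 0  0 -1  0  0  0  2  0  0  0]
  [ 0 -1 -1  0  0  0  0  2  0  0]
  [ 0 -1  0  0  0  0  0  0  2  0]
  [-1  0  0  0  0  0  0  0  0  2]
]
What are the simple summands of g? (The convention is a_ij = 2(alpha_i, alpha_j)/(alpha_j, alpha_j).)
B_5 (so(11)) ⊕ D_5 (so(10))

The diagram associated to this matrix has two connected components: the simple roots {alpha_2, alpha_3, alpha_7, alpha_8, alpha_9} form a chain of 5 nodes with a double edge at one end; the terminal node there is the unique short simple root (B_5), and {alpha_1, alpha_4, alpha_5, alpha_6, alpha_10} form a chain of 3 nodes with a fork of two nodes at one end (D_5). A semisimple Lie algebra decomposes uniquely as the direct sum of simple ideals, one per connected component of its Dynkin diagram, so g ≅ B_5 ⊕ D_5 (dimension 55 + 45 = 100).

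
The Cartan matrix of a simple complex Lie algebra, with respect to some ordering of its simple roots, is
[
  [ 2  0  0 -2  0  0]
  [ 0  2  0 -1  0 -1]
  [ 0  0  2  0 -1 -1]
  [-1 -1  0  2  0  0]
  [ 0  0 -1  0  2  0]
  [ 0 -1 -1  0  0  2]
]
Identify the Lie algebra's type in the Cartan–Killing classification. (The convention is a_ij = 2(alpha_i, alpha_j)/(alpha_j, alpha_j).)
C6

The matrix has rank 6 with 2's on the diagonal. Reading the off-diagonal entries as Dynkin edges (a single edge where a_ij = a_ji = -1; a double or triple edge where a_ij * a_ji = 2 or 3), the diagram is a chain of 6 nodes with a double edge at one end; the terminal node there is the unique long simple root (C_6). One simple-root ordering that puts it in standard form is (alpha_5, alpha_3, alpha_6, alpha_2, alpha_4, alpha_1). So the algebra is type C_6, i.e. sp(12).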